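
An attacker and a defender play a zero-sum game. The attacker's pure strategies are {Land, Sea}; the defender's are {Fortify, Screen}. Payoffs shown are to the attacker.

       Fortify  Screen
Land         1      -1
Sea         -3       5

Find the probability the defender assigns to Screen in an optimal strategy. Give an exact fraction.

2/5

Row minima: Land → -1, Sea → -3; maximin = -1.
Column maxima: Fortify → 1, Screen → 5; minimax = 1.
-1 ≠ 1, so there is no saddle point; optimal play is mixed.
Let the attacker play Land with probability p. Expected payoff against Fortify: 1p + (-3)(1−p) = 4p − 3; against Screen: (-1)p + 5(1−p) = −6p + 5.
Setting these equal: 4p − 3 = −6p + 5 ⇒ 10p = 8 ⇒ p = 4/5, and the value is (4)·(4/5) − 3 = 1/5.
For the defender: with q = P(Fortify), equating Land's and Sea's payoffs gives 2q − 1 = −8q + 5 ⇒ q = 3/5.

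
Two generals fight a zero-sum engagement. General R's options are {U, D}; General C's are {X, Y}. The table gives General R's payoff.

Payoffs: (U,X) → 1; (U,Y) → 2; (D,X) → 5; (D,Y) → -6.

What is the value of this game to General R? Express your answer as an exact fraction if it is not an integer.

4/3

Row minima: U → 1, D → -6; maximin = 1.
Column maxima: X → 5, Y → 2; minimax = 2.
1 ≠ 2, so there is no saddle point; optimal play is mixed.
Let General R play U with probability p. Expected payoff against X: 1p + 5(1−p) = −4p + 5; against Y: 2p + (-6)(1−p) = 8p − 6.
Setting these equal: −4p + 5 = 8p − 6 ⇒ −12p = -11 ⇒ p = 11/12, and the value is (-4)·(11/12) + 5 = 4/3.
For General C: with q = P(X), equating U's and D's payoffs gives −q + 2 = 11q − 6 ⇒ q = 2/3.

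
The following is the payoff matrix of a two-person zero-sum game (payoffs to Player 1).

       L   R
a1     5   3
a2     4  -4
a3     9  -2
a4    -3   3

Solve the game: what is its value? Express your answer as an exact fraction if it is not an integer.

Row minima: a1 → 3, a2 → -4, a3 → -2, a4 → -3; maximin = 3.
Column maxima: L → 9, R → 3; minimax = 3.
Since maximin = minimax = 3, there is a saddle point and the value is 3.

3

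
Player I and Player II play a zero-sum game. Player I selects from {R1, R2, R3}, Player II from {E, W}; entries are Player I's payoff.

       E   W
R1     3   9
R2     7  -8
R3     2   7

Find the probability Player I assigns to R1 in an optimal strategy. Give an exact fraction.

Row minima: R1 → 3, R2 → -8, R3 → 2; maximin = 3.
Column maxima: E → 7, W → 9; minimax = 7.
3 ≠ 7, so there is no saddle point; optimal play is mixed.
R3 is strictly dominated by R1, so Player I never plays it.
On the remaining 2×2 (R1, R2 vs E, W):
Let Player I play R1 with probability p. Expected payoff against E: 3p + 7(1−p) = −4p + 7; against W: 9p + (-8)(1−p) = 17p − 8.
Setting these equal: −4p + 7 = 17p − 8 ⇒ −21p = -15 ⇒ p = 5/7, and the value is (-4)·(5/7) + 7 = 29/7.
For Player II: with q = P(E), equating R1's and R2's payoffs gives −6q + 9 = 15q − 8 ⇒ q = 17/21.

5/7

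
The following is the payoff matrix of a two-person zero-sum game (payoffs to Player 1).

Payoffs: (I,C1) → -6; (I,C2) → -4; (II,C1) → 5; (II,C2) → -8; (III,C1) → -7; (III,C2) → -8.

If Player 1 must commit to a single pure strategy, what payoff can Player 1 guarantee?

-6

Row minima: I → -6, II → -8, III → -8.
The best of these is -6.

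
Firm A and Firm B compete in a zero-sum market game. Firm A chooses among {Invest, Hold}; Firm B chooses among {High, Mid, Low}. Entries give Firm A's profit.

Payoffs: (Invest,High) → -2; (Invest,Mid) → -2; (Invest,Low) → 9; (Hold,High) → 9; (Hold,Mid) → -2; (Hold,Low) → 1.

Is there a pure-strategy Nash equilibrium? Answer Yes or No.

Yes

Row minima: Invest → -2, Hold → -2; maximin = -2.
Column maxima: High → 9, Mid → -2, Low → 9; minimax = -2.
maximin = minimax = -2, so a saddle point exists.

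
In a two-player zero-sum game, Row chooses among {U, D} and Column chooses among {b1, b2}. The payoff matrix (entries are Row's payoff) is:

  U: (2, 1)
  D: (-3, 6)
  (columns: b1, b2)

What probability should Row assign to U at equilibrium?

9/10

Row minima: U → 1, D → -3; maximin = 1.
Column maxima: b1 → 2, b2 → 6; minimax = 2.
1 ≠ 2, so there is no saddle point; optimal play is mixed.
Let Row play U with probability p. Expected payoff against b1: 2p + (-3)(1−p) = 5p − 3; against b2: 1p + 6(1−p) = −5p + 6.
Setting these equal: 5p − 3 = −5p + 6 ⇒ 10p = 9 ⇒ p = 9/10, and the value is (5)·(9/10) − 3 = 3/2.
For Column: with q = P(b1), equating U's and D's payoffs gives q + 1 = −9q + 6 ⇒ q = 1/2.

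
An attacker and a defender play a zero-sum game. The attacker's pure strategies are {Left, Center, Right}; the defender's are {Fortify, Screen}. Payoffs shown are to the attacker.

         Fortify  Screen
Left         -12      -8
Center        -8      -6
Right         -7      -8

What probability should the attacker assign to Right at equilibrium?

Row minima: Left → -12, Center → -8, Right → -8; maximin = -8.
Column maxima: Fortify → -7, Screen → -6; minimax = -7.
-8 ≠ -7, so there is no saddle point; optimal play is mixed.
Left is strictly dominated by Center, so the attacker never plays it.
On the remaining 2×2 (Center, Right vs Fortify, Screen):
Let the attacker play Center with probability p. Expected payoff against Fortify: (-8)p + (-7)(1−p) = −p − 7; against Screen: (-6)p + (-8)(1−p) = 2p − 8.
Setting these equal: −p − 7 = 2p − 8 ⇒ −3p = -1 ⇒ p = 1/3, and the value is (-1)·(1/3) − 7 = -22/3.
For the defender: with q = P(Fortify), equating Center's and Right's payoffs gives −2q − 6 = q − 8 ⇒ q = 2/3.

2/3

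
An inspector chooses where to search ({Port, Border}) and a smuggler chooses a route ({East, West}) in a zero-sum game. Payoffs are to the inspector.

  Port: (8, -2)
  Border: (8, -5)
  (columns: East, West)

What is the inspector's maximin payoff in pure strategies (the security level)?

-2

Row minima: Port → -2, Border → -5.
The best of these is -2.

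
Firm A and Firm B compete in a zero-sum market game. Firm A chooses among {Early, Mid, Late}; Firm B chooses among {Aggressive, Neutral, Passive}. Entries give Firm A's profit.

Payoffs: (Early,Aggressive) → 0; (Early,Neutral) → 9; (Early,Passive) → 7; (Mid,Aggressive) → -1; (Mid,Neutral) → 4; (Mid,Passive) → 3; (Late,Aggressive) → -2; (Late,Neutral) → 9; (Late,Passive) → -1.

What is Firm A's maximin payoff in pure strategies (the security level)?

Row minima: Early → 0, Mid → -1, Late → -2.
The best of these is 0.

0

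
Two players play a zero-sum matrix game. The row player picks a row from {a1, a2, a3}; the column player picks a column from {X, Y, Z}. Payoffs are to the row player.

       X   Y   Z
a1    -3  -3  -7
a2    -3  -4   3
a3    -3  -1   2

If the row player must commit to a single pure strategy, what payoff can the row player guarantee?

-3

Row minima: a1 → -7, a2 → -4, a3 → -3.
The best of these is -3.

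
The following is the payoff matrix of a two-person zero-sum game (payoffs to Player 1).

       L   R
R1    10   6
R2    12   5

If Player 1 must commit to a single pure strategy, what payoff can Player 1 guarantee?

6

Row minima: R1 → 6, R2 → 5.
The best of these is 6.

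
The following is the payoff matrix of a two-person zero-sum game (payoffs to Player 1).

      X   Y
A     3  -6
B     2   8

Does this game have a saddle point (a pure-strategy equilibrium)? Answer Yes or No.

No

Row minima: A → -6, B → 2; maximin = 2.
Column maxima: X → 3, Y → 8; minimax = 3.
2 ≠ 3, so no pure-strategy equilibrium exists.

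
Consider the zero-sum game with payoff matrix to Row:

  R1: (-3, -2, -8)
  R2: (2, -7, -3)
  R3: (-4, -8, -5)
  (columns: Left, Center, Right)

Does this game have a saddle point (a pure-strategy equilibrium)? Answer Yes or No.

Row minima: R1 → -8, R2 → -7, R3 → -8; maximin = -7.
Column maxima: Left → 2, Center → -2, Right → -3; minimax = -3.
-7 ≠ -3, so no pure-strategy equilibrium exists.

No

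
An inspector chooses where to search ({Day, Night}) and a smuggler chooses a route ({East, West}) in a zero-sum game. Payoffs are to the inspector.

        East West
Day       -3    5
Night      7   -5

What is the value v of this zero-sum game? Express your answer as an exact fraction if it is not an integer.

1

Row minima: Day → -3, Night → -5; maximin = -3.
Column maxima: East → 7, West → 5; minimax = 5.
-3 ≠ 5, so there is no saddle point; optimal play is mixed.
Let the inspector play Day with probability p. Expected payoff against East: (-3)p + 7(1−p) = −10p + 7; against West: 5p + (-5)(1−p) = 10p − 5.
Setting these equal: −10p + 7 = 10p − 5 ⇒ −20p = -12 ⇒ p = 3/5, and the value is (-10)·(3/5) + 7 = 1.
For the smuggler: with q = P(East), equating Day's and Night's payoffs gives −8q + 5 = 12q − 5 ⇒ q = 1/2.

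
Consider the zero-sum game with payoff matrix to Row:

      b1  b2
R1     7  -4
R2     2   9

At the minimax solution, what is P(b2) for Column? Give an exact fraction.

Row minima: R1 → -4, R2 → 2; maximin = 2.
Column maxima: b1 → 7, b2 → 9; minimax = 7.
2 ≠ 7, so there is no saddle point; optimal play is mixed.
Let Row play R1 with probability p. Expected payoff against b1: 7p + 2(1−p) = 5p + 2; against b2: (-4)p + 9(1−p) = −13p + 9.
Setting these equal: 5p + 2 = −13p + 9 ⇒ 18p = 7 ⇒ p = 7/18, and the value is (5)·(7/18) + 2 = 71/18.
For Column: with q = P(b1), equating R1's and R2's payoffs gives 11q − 4 = −7q + 9 ⇒ q = 13/18.

5/18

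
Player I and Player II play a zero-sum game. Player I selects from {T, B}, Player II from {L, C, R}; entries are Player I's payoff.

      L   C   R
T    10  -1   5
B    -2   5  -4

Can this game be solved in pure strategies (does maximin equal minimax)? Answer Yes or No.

No

Row minima: T → -1, B → -4; maximin = -1.
Column maxima: L → 10, C → 5, R → 5; minimax = 5.
-1 ≠ 5, so no pure-strategy equilibrium exists.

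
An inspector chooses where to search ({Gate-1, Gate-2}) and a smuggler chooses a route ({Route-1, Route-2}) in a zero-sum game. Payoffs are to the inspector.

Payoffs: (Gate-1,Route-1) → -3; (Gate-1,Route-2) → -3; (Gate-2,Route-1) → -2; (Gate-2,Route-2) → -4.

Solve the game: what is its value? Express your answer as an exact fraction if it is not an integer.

-3

Row minima: Gate-1 → -3, Gate-2 → -4; maximin = -3.
Column maxima: Route-1 → -2, Route-2 → -3; minimax = -3.
Since maximin = minimax = -3, there is a saddle point and the value is -3.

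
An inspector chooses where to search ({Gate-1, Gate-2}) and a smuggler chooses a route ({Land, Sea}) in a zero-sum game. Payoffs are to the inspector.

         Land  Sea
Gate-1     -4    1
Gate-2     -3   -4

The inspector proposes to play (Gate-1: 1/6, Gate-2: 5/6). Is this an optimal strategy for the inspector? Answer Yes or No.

Against Land this mix gives (1/6)·(-4) + (5/6)·(-3) = -19/6.
Against Sea this mix gives (1/6)·1 + (5/6)·(-4) = -19/6.
All of the smuggler's active replies (Land, Sea) yield -19/6, and no column does worse for the inspector. The mix makes the smuggler indifferent and guarantees -19/6, so it is optimal.

Yes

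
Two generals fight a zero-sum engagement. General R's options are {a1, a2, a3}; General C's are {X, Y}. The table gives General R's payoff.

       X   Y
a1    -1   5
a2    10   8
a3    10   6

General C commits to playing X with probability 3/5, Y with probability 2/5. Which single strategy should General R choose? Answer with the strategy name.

Expected payoff of a1: (3/5)·(-1) + (2/5)·5 = 7/5.
Expected payoff of a2: (3/5)·10 + (2/5)·8 = 46/5.
Expected payoff of a3: (3/5)·10 + (2/5)·6 = 42/5.
The largest is 46/5, so General R's best response is a2.

a2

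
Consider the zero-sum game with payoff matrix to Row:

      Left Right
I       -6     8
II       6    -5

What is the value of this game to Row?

Row minima: I → -6, II → -5; maximin = -5.
Column maxima: Left → 6, Right → 8; minimax = 6.
-5 ≠ 6, so there is no saddle point; optimal play is mixed.
Let Row play I with probability p. Expected payoff against Left: (-6)p + 6(1−p) = −12p + 6; against Right: 8p + (-5)(1−p) = 13p − 5.
Setting these equal: −12p + 6 = 13p − 5 ⇒ −25p = -11 ⇒ p = 11/25, and the value is (-12)·(11/25) + 6 = 18/25.
For Column: with q = P(Left), equating I's and II's payoffs gives −14q + 8 = 11q − 5 ⇒ q = 13/25.

18/25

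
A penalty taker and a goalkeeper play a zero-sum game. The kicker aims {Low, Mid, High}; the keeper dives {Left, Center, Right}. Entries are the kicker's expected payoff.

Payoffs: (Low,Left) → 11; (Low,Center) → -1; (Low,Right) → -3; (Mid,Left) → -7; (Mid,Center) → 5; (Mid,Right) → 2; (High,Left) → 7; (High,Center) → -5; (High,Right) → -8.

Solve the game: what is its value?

1/23

Row minima: Low → -3, Mid → -7, High → -8; maximin = -3.
Column maxima: Left → 11, Center → 5, Right → 2; minimax = 2.
-3 ≠ 2, so there is no saddle point; optimal play is mixed.
High is strictly dominated by Low, so the kicker never plays it.
Center is strictly dominated by Right (it gives the kicker strictly more in every row), so the keeper never plays it.
On the remaining 2×2 (Low, Mid vs Left, Right):
Let the kicker play Low with probability p. Expected payoff against Left: 11p + (-7)(1−p) = 18p − 7; against Right: (-3)p + 2(1−p) = −5p + 2.
Setting these equal: 18p − 7 = −5p + 2 ⇒ 23p = 9 ⇒ p = 9/23, and the value is (18)·(9/23) − 7 = 1/23.
For the keeper: with q = P(Left), equating Low's and Mid's payoffs gives 14q − 3 = −9q + 2 ⇒ q = 5/23.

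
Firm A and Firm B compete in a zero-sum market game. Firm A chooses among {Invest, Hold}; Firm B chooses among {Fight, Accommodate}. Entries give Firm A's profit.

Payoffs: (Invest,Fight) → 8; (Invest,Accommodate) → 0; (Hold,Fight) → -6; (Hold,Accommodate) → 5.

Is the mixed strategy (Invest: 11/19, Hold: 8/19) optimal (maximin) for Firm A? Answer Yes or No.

Against Fight this mix gives (11/19)·8 + (8/19)·(-6) = 40/19.
Against Accommodate this mix gives (11/19)·0 + (8/19)·5 = 40/19.
All of Firm B's active replies (Fight, Accommodate) yield 40/19, and no column does worse for Firm A. The mix makes Firm B indifferent and guarantees 40/19, so it is optimal.

Yes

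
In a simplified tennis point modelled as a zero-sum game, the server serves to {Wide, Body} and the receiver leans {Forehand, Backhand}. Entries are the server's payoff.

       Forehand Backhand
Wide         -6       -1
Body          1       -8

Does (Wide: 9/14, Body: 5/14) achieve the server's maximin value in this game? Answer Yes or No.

Against Forehand this mix gives (9/14)·(-6) + (5/14)·1 = -7/2.
Against Backhand this mix gives (9/14)·(-1) + (5/14)·(-8) = -7/2.
All of the receiver's active replies (Forehand, Backhand) yield -7/2, and no column does worse for the server. The mix makes the receiver indifferent and guarantees -7/2, so it is optimal.

Yes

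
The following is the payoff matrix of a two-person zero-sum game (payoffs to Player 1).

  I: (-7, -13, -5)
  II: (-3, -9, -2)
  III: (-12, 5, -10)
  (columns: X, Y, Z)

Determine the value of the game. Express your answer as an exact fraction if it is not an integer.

Row minima: I → -13, II → -9, III → -12; maximin = -9.
Column maxima: X → -3, Y → 5, Z → -2; minimax = -3.
-9 ≠ -3, so there is no saddle point; optimal play is mixed.
I is strictly dominated by II, so Player 1 never plays it.
Z is strictly dominated by X (it gives Player 1 strictly more in every row), so Player 2 never plays it.
On the remaining 2×2 (II, III vs X, Y):
Let Player 1 play II with probability p. Expected payoff against X: (-3)p + (-12)(1−p) = 9p − 12; against Y: (-9)p + 5(1−p) = −14p + 5.
Setting these equal: 9p − 12 = −14p + 5 ⇒ 23p = 17 ⇒ p = 17/23, and the value is (9)·(17/23) − 12 = -123/23.
For Player 2: with q = P(X), equating II's and III's payoffs gives 6q − 9 = −17q + 5 ⇒ q = 14/23.

-123/23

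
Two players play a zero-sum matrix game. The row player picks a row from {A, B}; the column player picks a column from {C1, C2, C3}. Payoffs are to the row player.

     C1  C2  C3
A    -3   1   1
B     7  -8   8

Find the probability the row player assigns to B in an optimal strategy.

Row minima: A → -3, B → -8; maximin = -3.
Column maxima: C1 → 7, C2 → 1, C3 → 8; minimax = 1.
-3 ≠ 1, so there is no saddle point; optimal play is mixed.
C3 is strictly dominated by C1 (it gives the row player strictly more in every row), so the column player never plays it.
On the remaining 2×2 (A, B vs C1, C2):
Let the row player play A with probability p. Expected payoff against C1: (-3)p + 7(1−p) = −10p + 7; against C2: 1p + (-8)(1−p) = 9p − 8.
Setting these equal: −10p + 7 = 9p − 8 ⇒ −19p = -15 ⇒ p = 15/19, and the value is (-10)·(15/19) + 7 = -17/19.
For the column player: with q = P(C1), equating A's and B's payoffs gives −4q + 1 = 15q − 8 ⇒ q = 9/19.

4/19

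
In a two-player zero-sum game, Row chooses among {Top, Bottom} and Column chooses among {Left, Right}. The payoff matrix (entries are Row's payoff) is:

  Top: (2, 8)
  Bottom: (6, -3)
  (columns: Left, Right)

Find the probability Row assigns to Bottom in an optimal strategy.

Row minima: Top → 2, Bottom → -3; maximin = 2.
Column maxima: Left → 6, Right → 8; minimax = 6.
2 ≠ 6, so there is no saddle point; optimal play is mixed.
Let Row play Top with probability p. Expected payoff against Left: 2p + 6(1−p) = −4p + 6; against Right: 8p + (-3)(1−p) = 11p − 3.
Setting these equal: −4p + 6 = 11p − 3 ⇒ −15p = -9 ⇒ p = 3/5, and the value is (-4)·(3/5) + 6 = 18/5.
For Column: with q = P(Left), equating Top's and Bottom's payoffs gives −6q + 8 = 9q − 3 ⇒ q = 11/15.

2/5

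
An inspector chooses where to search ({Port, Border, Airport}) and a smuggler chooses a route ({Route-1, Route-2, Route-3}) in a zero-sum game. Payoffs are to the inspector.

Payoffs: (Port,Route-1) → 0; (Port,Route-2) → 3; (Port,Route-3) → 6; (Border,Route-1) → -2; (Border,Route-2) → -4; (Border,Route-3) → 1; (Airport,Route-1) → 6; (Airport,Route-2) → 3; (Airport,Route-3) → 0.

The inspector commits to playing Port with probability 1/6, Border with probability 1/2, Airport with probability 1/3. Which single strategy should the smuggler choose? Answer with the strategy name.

Route-2

If the smuggler plays Route-1, the inspector's expected payoff is (1/6)·0 + (1/2)·(-2) + (1/3)·6 = 1.
If the smuggler plays Route-2, the inspector's expected payoff is (1/6)·3 + (1/2)·(-4) + (1/3)·3 = -1/2.
If the smuggler plays Route-3, the inspector's expected payoff is (1/6)·6 + (1/2)·1 + (1/3)·0 = 3/2.
The smuggler minimizes the inspector's payoff; the smallest is -1/2, so the best response is Route-2.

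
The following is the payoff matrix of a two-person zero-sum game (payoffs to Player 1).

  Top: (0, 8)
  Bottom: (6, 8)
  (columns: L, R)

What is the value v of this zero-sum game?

Row minima: Top → 0, Bottom → 6; maximin = 6.
Column maxima: L → 6, R → 8; minimax = 6.
Since maximin = minimax = 6, there is a saddle point and the value is 6.

6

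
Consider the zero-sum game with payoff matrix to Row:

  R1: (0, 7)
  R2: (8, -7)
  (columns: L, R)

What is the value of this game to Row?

28/11

Row minima: R1 → 0, R2 → -7; maximin = 0.
Column maxima: L → 8, R → 7; minimax = 7.
0 ≠ 7, so there is no saddle point; optimal play is mixed.
Let Row play R1 with probability p. Expected payoff against L: 0p + 8(1−p) = −8p + 8; against R: 7p + (-7)(1−p) = 14p − 7.
Setting these equal: −8p + 8 = 14p − 7 ⇒ −22p = -15 ⇒ p = 15/22, and the value is (-8)·(15/22) + 8 = 28/11.
For Column: with q = P(L), equating R1's and R2's payoffs gives −7q + 7 = 15q − 7 ⇒ q = 7/11.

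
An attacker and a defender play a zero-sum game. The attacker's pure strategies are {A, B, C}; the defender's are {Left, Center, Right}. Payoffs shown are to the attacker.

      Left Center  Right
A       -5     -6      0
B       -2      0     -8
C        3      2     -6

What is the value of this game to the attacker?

-18/7

Row minima: A → -6, B → -8, C → -6; maximin = -6.
Column maxima: Left → 3, Center → 2, Right → 0; minimax = 0.
-6 ≠ 0, so there is no saddle point; optimal play is mixed.
B is strictly dominated by C, so the attacker never plays it.
With B eliminated, Left is strictly dominated by Center (it gives the attacker strictly more in every remaining row), so the defender never plays it.
On the remaining 2×2 (A, C vs Center, Right):
Let the attacker play A with probability p. Expected payoff against Center: (-6)p + 2(1−p) = −8p + 2; against Right: 0p + (-6)(1−p) = 6p − 6.
Setting these equal: −8p + 2 = 6p − 6 ⇒ −14p = -8 ⇒ p = 4/7, and the value is (-8)·(4/7) + 2 = -18/7.
For the defender: with q = P(Center), equating A's and C's payoffs gives −6q = 8q − 6 ⇒ q = 3/7.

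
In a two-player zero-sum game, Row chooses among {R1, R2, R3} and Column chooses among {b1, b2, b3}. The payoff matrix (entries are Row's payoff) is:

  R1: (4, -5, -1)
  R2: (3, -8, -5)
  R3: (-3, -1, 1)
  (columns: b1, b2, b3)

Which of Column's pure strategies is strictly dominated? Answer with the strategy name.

b2 holds Row's payoff strictly below b3 in every row: -5 < -1, -8 < -5, -1 < 1.
So b3 is strictly dominated for Column.

b3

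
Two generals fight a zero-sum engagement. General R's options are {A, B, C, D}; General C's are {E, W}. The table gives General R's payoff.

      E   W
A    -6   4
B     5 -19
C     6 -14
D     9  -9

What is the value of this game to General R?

-9/14

Row minima: A → -6, B → -19, C → -14, D → -9; maximin = -6.
Column maxima: E → 9, W → 4; minimax = 4.
-6 ≠ 4, so there is no saddle point; optimal play is mixed.
B is strictly dominated by C, so General R never plays it.
C is strictly dominated by D, so General R never plays it.
On the remaining 2×2 (A, D vs E, W):
Let General R play A with probability p. Expected payoff against E: (-6)p + 9(1−p) = −15p + 9; against W: 4p + (-9)(1−p) = 13p − 9.
Setting these equal: −15p + 9 = 13p − 9 ⇒ −28p = -18 ⇒ p = 9/14, and the value is (-15)·(9/14) + 9 = -9/14.
For General C: with q = P(E), equating A's and D's payoffs gives −10q + 4 = 18q − 9 ⇒ q = 13/28.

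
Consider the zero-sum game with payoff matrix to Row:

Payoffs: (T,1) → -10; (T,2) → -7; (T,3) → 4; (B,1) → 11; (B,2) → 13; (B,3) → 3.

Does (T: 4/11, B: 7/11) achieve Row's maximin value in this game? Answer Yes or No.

Against 1 this mix gives (4/11)·(-10) + (7/11)·11 = 37/11.
Against 2 this mix gives (4/11)·(-7) + (7/11)·13 = 63/11.
Against 3 this mix gives (4/11)·4 + (7/11)·3 = 37/11.
All of Column's active replies (1, 3) yield 37/11, and no column does worse for Row. The mix makes Column indifferent and guarantees 37/11, so it is optimal.

Yes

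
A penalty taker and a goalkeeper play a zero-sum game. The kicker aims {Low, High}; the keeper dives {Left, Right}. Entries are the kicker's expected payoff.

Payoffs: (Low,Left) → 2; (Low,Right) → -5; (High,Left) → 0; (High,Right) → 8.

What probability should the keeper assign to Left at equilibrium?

13/15

Row minima: Low → -5, High → 0; maximin = 0.
Column maxima: Left → 2, Right → 8; minimax = 2.
0 ≠ 2, so there is no saddle point; optimal play is mixed.
Let the kicker play Low with probability p. Expected payoff against Left: 2p + 0(1−p) = 2p; against Right: (-5)p + 8(1−p) = −13p + 8.
Setting these equal: 2p = −13p + 8 ⇒ 15p = 8 ⇒ p = 8/15, and the value is (2)·(8/15) = 16/15.
For the keeper: with q = P(Left), equating Low's and High's payoffs gives 7q − 5 = −8q + 8 ⇒ q = 13/15.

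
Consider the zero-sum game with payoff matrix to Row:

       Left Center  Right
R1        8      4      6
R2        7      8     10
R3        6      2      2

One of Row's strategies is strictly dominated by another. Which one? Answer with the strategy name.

R1 gives a strictly higher payoff than R3 against every column: 8 > 6, 4 > 2, 6 > 2.
So R3 is strictly dominated and Row never plays it.

R3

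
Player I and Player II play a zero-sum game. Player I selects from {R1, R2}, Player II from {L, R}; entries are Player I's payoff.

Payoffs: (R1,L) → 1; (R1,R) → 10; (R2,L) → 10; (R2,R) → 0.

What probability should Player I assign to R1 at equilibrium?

Row minima: R1 → 1, R2 → 0; maximin = 1.
Column maxima: L → 10, R → 10; minimax = 10.
1 ≠ 10, so there is no saddle point; optimal play is mixed.
Let Player I play R1 with probability p. Expected payoff against L: 1p + 10(1−p) = −9p + 10; against R: 10p + 0(1−p) = 10p.
Setting these equal: −9p + 10 = 10p ⇒ −19p = -10 ⇒ p = 10/19, and the value is (-9)·(10/19) + 10 = 100/19.
For Player II: with q = P(L), equating R1's and R2's payoffs gives −9q + 10 = 10q ⇒ q = 10/19.

10/19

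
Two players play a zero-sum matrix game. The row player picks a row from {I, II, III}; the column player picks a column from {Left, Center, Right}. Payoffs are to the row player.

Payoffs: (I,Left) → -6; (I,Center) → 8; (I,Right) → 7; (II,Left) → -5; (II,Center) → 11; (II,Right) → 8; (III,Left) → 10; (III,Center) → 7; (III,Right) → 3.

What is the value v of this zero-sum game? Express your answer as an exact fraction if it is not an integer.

Row minima: I → -6, II → -5, III → 3; maximin = 3.
Column maxima: Left → 10, Center → 11, Right → 8; minimax = 8.
3 ≠ 8, so there is no saddle point; optimal play is mixed.
I is strictly dominated by II, so the row player never plays it.
Center is strictly dominated by Right (it gives the row player strictly more in every row), so the column player never plays it.
On the remaining 2×2 (II, III vs Left, Right):
Let the row player play II with probability p. Expected payoff against Left: (-5)p + 10(1−p) = −15p + 10; against Right: 8p + 3(1−p) = 5p + 3.
Setting these equal: −15p + 10 = 5p + 3 ⇒ −20p = -7 ⇒ p = 7/20, and the value is (-15)·(7/20) + 10 = 19/4.
For the column player: with q = P(Left), equating II's and III's payoffs gives −13q + 8 = 7q + 3 ⇒ q = 1/4.

19/4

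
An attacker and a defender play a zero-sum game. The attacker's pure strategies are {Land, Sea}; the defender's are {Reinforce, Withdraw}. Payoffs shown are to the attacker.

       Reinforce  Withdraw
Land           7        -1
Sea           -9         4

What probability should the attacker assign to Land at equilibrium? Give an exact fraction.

Row minima: Land → -1, Sea → -9; maximin = -1.
Column maxima: Reinforce → 7, Withdraw → 4; minimax = 4.
-1 ≠ 4, so there is no saddle point; optimal play is mixed.
Let the attacker play Land with probability p. Expected payoff against Reinforce: 7p + (-9)(1−p) = 16p − 9; against Withdraw: (-1)p + 4(1−p) = −5p + 4.
Setting these equal: 16p − 9 = −5p + 4 ⇒ 21p = 13 ⇒ p = 13/21, and the value is (16)·(13/21) − 9 = 19/21.
For the defender: with q = P(Reinforce), equating Land's and Sea's payoffs gives 8q − 1 = −13q + 4 ⇒ q = 5/21.

13/21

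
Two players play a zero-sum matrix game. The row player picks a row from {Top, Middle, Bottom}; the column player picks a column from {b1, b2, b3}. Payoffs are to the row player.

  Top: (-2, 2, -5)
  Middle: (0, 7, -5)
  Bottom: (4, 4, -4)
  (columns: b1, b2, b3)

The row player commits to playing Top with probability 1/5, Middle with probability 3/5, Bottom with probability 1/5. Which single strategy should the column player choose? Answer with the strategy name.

If the column player plays b1, the row player's expected payoff is (1/5)·(-2) + (3/5)·0 + (1/5)·4 = 2/5.
If the column player plays b2, the row player's expected payoff is (1/5)·2 + (3/5)·7 + (1/5)·4 = 27/5.
If the column player plays b3, the row player's expected payoff is (1/5)·(-5) + (3/5)·(-5) + (1/5)·(-4) = -24/5.
The column player minimizes the row player's payoff; the smallest is -24/5, so the best response is b3.

b3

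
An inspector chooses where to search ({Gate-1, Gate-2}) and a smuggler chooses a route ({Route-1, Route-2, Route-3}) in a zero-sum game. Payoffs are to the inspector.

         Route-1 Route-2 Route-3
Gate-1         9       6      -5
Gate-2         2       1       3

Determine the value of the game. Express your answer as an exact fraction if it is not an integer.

Row minima: Gate-1 → -5, Gate-2 → 1; maximin = 1.
Column maxima: Route-1 → 9, Route-2 → 6, Route-3 → 3; minimax = 3.
1 ≠ 3, so there is no saddle point; optimal play is mixed.
Route-1 is strictly dominated by Route-2 (it gives the inspector strictly more in every row), so the smuggler never plays it.
On the remaining 2×2 (Gate-1, Gate-2 vs Route-2, Route-3):
Let the inspector play Gate-1 with probability p. Expected payoff against Route-2: 6p + 1(1−p) = 5p + 1; against Route-3: (-5)p + 3(1−p) = −8p + 3.
Setting these equal: 5p + 1 = −8p + 3 ⇒ 13p = 2 ⇒ p = 2/13, and the value is (5)·(2/13) + 1 = 23/13.
For the smuggler: with q = P(Route-2), equating Gate-1's and Gate-2's payoffs gives 11q − 5 = −2q + 3 ⇒ q = 8/13.

23/13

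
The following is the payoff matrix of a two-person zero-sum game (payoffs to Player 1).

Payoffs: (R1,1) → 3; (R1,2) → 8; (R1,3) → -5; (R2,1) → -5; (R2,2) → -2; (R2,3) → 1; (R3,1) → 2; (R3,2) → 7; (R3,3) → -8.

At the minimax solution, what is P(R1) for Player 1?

Row minima: R1 → -5, R2 → -5, R3 → -8; maximin = -5.
Column maxima: 1 → 3, 2 → 8, 3 → 1; minimax = 1.
-5 ≠ 1, so there is no saddle point; optimal play is mixed.
R3 is strictly dominated by R1, so Player 1 never plays it.
2 is strictly dominated by 1 (it gives Player 1 strictly more in every row), so Player 2 never plays it.
On the remaining 2×2 (R1, R2 vs 1, 3):
Let Player 1 play R1 with probability p. Expected payoff against 1: 3p + (-5)(1−p) = 8p − 5; against 3: (-5)p + 1(1−p) = −6p + 1.
Setting these equal: 8p − 5 = −6p + 1 ⇒ 14p = 6 ⇒ p = 3/7, and the value is (8)·(3/7) − 5 = -11/7.
For Player 2: with q = P(1), equating R1's and R2's payoffs gives 8q − 5 = −6q + 1 ⇒ q = 3/7.

3/7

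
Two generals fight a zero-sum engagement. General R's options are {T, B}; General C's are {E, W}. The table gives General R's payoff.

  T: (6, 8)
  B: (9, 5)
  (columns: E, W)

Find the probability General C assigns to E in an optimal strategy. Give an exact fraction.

Row minima: T → 6, B → 5; maximin = 6.
Column maxima: E → 9, W → 8; minimax = 8.
6 ≠ 8, so there is no saddle point; optimal play is mixed.
Let General R play T with probability p. Expected payoff against E: 6p + 9(1−p) = −3p + 9; against W: 8p + 5(1−p) = 3p + 5.
Setting these equal: −3p + 9 = 3p + 5 ⇒ −6p = -4 ⇒ p = 2/3, and the value is (-3)·(2/3) + 9 = 7.
For General C: with q = P(E), equating T's and B's payoffs gives −2q + 8 = 4q + 5 ⇒ q = 1/2.

1/2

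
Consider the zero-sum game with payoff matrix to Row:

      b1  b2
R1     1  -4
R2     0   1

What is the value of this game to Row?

Row minima: R1 → -4, R2 → 0; maximin = 0.
Column maxima: b1 → 1, b2 → 1; minimax = 1.
0 ≠ 1, so there is no saddle point; optimal play is mixed.
Let Row play R1 with probability p. Expected payoff against b1: 1p + 0(1−p) = p; against b2: (-4)p + 1(1−p) = −5p + 1.
Setting these equal: p = −5p + 1 ⇒ 6p = 1 ⇒ p = 1/6, and the value is (1)·(1/6) = 1/6.
For Column: with q = P(b1), equating R1's and R2's payoffs gives 5q − 4 = −q + 1 ⇒ q = 5/6.

1/6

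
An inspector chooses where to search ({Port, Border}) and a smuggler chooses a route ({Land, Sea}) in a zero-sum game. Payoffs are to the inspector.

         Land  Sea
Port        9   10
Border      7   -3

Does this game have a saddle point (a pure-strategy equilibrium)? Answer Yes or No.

Yes

Row minima: Port → 9, Border → -3; maximin = 9.
Column maxima: Land → 9, Sea → 10; minimax = 9.
maximin = minimax = 9, so a saddle point exists.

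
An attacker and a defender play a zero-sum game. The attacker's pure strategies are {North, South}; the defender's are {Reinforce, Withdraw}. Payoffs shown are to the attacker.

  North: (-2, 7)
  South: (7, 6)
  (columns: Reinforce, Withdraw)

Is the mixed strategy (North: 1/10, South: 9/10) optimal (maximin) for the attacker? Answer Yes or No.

Against Reinforce this mix gives (1/10)·(-2) + (9/10)·7 = 61/10.
Against Withdraw this mix gives (1/10)·7 + (9/10)·6 = 61/10.
All of the defender's active replies (Reinforce, Withdraw) yield 61/10, and no column does worse for the attacker. The mix makes the defender indifferent and guarantees 61/10, so it is optimal.

Yes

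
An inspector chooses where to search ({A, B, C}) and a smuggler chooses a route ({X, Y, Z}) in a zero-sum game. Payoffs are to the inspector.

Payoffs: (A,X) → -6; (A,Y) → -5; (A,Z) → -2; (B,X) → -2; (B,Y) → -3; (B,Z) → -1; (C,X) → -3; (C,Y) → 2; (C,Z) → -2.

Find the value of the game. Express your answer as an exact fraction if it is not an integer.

-13/6

Row minima: A → -6, B → -3, C → -3; maximin = -3.
Column maxima: X → -2, Y → 2, Z → -1; minimax = -2.
-3 ≠ -2, so there is no saddle point; optimal play is mixed.
A is strictly dominated by B, so the inspector never plays it.
Z is strictly dominated by X (it gives the inspector strictly more in every row), so the smuggler never plays it.
On the remaining 2×2 (B, C vs X, Y):
Let the inspector play B with probability p. Expected payoff against X: (-2)p + (-3)(1−p) = p − 3; against Y: (-3)p + 2(1−p) = −5p + 2.
Setting these equal: p − 3 = −5p + 2 ⇒ 6p = 5 ⇒ p = 5/6, and the value is (1)·(5/6) − 3 = -13/6.
For the smuggler: with q = P(X), equating B's and C's payoffs gives q − 3 = −5q + 2 ⇒ q = 5/6.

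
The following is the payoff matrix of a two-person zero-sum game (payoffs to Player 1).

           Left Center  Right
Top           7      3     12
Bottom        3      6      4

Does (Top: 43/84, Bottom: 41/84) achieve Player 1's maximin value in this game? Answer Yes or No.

Against Left this mix gives (43/84)·7 + (41/84)·3 = 106/21.
Against Center this mix gives (43/84)·3 + (41/84)·6 = 125/28.
Against Right this mix gives (43/84)·12 + (41/84)·4 = 170/21.
Player 2 will play Center, holding Player 1 to 125/28. Shifting weight toward the row that does better against Center would raise this floor (the equalizing mix achieves 33/7 against both Center and Left), so the proposed strategy is not optimal.

No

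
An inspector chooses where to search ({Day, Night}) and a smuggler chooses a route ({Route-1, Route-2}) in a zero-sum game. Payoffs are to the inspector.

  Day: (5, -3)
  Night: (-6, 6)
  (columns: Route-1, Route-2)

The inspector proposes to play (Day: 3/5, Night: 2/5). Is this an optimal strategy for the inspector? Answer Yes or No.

Against Route-1 this mix gives (3/5)·5 + (2/5)·(-6) = 3/5.
Against Route-2 this mix gives (3/5)·(-3) + (2/5)·6 = 3/5.
All of the smuggler's active replies (Route-1, Route-2) yield 3/5, and no column does worse for the inspector. The mix makes the smuggler indifferent and guarantees 3/5, so it is optimal.

Yes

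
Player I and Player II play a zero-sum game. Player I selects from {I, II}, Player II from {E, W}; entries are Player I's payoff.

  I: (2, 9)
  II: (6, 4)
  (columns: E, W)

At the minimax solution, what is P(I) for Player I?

Row minima: I → 2, II → 4; maximin = 4.
Column maxima: E → 6, W → 9; minimax = 6.
4 ≠ 6, so there is no saddle point; optimal play is mixed.
Let Player I play I with probability p. Expected payoff against E: 2p + 6(1−p) = −4p + 6; against W: 9p + 4(1−p) = 5p + 4.
Setting these equal: −4p + 6 = 5p + 4 ⇒ −9p = -2 ⇒ p = 2/9, and the value is (-4)·(2/9) + 6 = 46/9.
For Player II: with q = P(E), equating I's and II's payoffs gives −7q + 9 = 2q + 4 ⇒ q = 5/9.

2/9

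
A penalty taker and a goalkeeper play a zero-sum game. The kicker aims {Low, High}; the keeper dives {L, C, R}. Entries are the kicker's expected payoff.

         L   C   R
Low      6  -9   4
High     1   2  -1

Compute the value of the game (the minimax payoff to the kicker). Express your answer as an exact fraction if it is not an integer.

-1/16

Row minima: Low → -9, High → -1; maximin = -1.
Column maxima: L → 6, C → 2, R → 4; minimax = 2.
-1 ≠ 2, so there is no saddle point; optimal play is mixed.
L is strictly dominated by R (it gives the kicker strictly more in every row), so the keeper never plays it.
On the remaining 2×2 (Low, High vs C, R):
Let the kicker play Low with probability p. Expected payoff against C: (-9)p + 2(1−p) = −11p + 2; against R: 4p + (-1)(1−p) = 5p − 1.
Setting these equal: −11p + 2 = 5p − 1 ⇒ −16p = -3 ⇒ p = 3/16, and the value is (-11)·(3/16) + 2 = -1/16.
For the keeper: with q = P(C), equating Low's and High's payoffs gives −13q + 4 = 3q − 1 ⇒ q = 5/16.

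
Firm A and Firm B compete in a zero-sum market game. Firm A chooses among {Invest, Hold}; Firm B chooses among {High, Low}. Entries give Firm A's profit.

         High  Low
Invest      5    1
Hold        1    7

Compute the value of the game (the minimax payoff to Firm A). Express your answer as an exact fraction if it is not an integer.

17/5

Row minima: Invest → 1, Hold → 1; maximin = 1.
Column maxima: High → 5, Low → 7; minimax = 5.
1 ≠ 5, so there is no saddle point; optimal play is mixed.
Let Firm A play Invest with probability p. Expected payoff against High: 5p + 1(1−p) = 4p + 1; against Low: 1p + 7(1−p) = −6p + 7.
Setting these equal: 4p + 1 = −6p + 7 ⇒ 10p = 6 ⇒ p = 3/5, and the value is (4)·(3/5) + 1 = 17/5.
For Firm B: with q = P(High), equating Invest's and Hold's payoffs gives 4q + 1 = −6q + 7 ⇒ q = 3/5.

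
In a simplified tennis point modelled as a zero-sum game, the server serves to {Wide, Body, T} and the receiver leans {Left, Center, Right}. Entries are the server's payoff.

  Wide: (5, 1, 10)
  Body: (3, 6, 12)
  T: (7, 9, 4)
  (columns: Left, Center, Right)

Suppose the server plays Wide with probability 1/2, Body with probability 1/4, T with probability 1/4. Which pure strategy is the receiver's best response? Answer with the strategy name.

Center

If the receiver plays Left, the server's expected payoff is (1/2)·5 + (1/4)·3 + (1/4)·7 = 5.
If the receiver plays Center, the server's expected payoff is (1/2)·1 + (1/4)·6 + (1/4)·9 = 17/4.
If the receiver plays Right, the server's expected payoff is (1/2)·10 + (1/4)·12 + (1/4)·4 = 9.
The receiver minimizes the server's payoff; the smallest is 17/4, so the best response is Center.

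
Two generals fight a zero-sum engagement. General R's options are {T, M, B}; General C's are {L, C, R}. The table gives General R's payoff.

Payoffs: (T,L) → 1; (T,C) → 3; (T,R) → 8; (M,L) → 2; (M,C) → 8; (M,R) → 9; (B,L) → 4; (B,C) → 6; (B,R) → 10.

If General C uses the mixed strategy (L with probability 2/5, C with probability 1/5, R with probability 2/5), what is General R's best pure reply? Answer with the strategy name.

B

Expected payoff of T: (2/5)·1 + (1/5)·3 + (2/5)·8 = 21/5.
Expected payoff of M: (2/5)·2 + (1/5)·8 + (2/5)·9 = 6.
Expected payoff of B: (2/5)·4 + (1/5)·6 + (2/5)·10 = 34/5.
The largest is 34/5, so General R's best response is B.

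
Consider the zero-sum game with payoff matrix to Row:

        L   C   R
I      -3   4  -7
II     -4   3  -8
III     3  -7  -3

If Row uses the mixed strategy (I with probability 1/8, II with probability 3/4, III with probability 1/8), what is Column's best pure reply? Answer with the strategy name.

If Column plays L, Row's expected payoff is (1/8)·(-3) + (3/4)·(-4) + (1/8)·3 = -3.
If Column plays C, Row's expected payoff is (1/8)·4 + (3/4)·3 + (1/8)·(-7) = 15/8.
If Column plays R, Row's expected payoff is (1/8)·(-7) + (3/4)·(-8) + (1/8)·(-3) = -29/4.
Column minimizes Row's payoff; the smallest is -29/4, so the best response is R.

R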